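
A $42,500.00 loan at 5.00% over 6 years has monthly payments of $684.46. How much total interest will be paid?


Total paid over the life of the loan = PMT × n.
Total paid = $684.46 × 72 = $49,281.12
Total interest = total paid − principal = $49,281.12 − $42,500.00 = $6,781.12

Total interest = (PMT × n) - PV = $6,781.12


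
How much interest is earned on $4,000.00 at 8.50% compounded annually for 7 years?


Compound interest earned = final amount − principal.
A = P(1 + r/n)^(nt) = $4,000.00 × (1 + 0.085/1)^(1 × 7) = $7,080.57
Interest = A − P = $7,080.57 − $4,000.00 = $3,080.57

Interest = A - P = $3,080.57


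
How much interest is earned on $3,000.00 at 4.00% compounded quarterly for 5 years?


Compound interest earned = final amount − principal.
A = P(1 + r/n)^(nt) = $3,000.00 × (1 + 0.04/4)^(4 × 5) = $3,660.57
Interest = A − P = $3,660.57 − $3,000.00 = $660.57

Interest = A - P = $660.57


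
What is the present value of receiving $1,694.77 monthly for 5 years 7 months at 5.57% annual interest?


Present value of an ordinary annuity: PV = PMT × (1 − (1 + r)^(−n)) / r
Monthly rate r = 0.0557/12 ≈ 0.00464167, n = 67
PV = $1,694.77 × (1 − (1 + 0.0557/12)^(−67)) / (0.0557/12)
PV = $1,694.77 × 57.469144
PV = $97,396.98

PV = PMT × (1-(1+r)^(-n))/r = $97,396.98


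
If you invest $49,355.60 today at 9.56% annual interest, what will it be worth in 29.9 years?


Future value formula: FV = PV × (1 + r)^t
FV = $49,355.60 × (1 + 0.0956)^29.9
FV = $49,355.60 × 15.3318833
FV = $756,714.30

FV = PV × (1 + r)^t = $756,714.30


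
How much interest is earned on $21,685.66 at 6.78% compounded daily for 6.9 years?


Compound interest earned = final amount − principal.
A = P(1 + r/n)^(nt) = $21,685.66 × (1 + 0.0678/365)^(365 × 6.9) = $34,619.87
Interest = A − P = $34,619.87 − $21,685.66 = $12,934.21

Interest = A - P = $12,934.21


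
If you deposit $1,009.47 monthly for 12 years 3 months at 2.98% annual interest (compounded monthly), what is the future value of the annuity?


Future value of an ordinary annuity: FV = PMT × ((1 + r)^n − 1) / r
Monthly rate r = 0.0298/12 ≈ 0.00248333, n = 147
FV = $1,009.47 × ((1 + 0.0298/12)^147 − 1) / (0.0298/12)
FV = $1,009.47 × 177.154746
FV = $178,832.40

FV = PMT × ((1+r)^n - 1)/r = $178,832.40


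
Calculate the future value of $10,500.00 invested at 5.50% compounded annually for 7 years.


Compound interest formula: A = P(1 + r/n)^(nt)
A = $10,500.00 × (1 + 0.055/1)^(1 × 7)
Growth factor: (1 + 0.055/1)^7 = 1.454679
A = $10,500.00 × 1.454679
A = $15,274.13

A = P(1 + r/n)^(nt) = $15,274.13


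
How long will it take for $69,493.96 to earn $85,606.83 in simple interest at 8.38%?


Rearrange the simple interest formula for t:
I = P × r × t  ⇒  t = I / (P × r)
t = $85,606.83 / ($69,493.96 × 0.0838)
t = 14.7

t = I/(P×r) = 14.7 years


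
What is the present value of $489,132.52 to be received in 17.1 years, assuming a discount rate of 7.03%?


Present value formula: PV = FV / (1 + r)^t
PV = $489,132.52 / (1 + 0.0703)^17.1
PV = $489,132.52 / 3.1955417
PV = $153,067.17

PV = FV / (1 + r)^t = $153,067.17


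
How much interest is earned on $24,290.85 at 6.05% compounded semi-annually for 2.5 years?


Compound interest earned = final amount − principal.
A = P(1 + r/n)^(nt) = $24,290.85 × (1 + 0.0605/2)^(2 × 2.5) = $28,193.94
Interest = A − P = $28,193.94 − $24,290.85 = $3,903.09

Interest = A - P = $3,903.09


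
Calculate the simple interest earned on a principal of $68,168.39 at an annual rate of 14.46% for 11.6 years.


Simple interest formula: I = P × r × t
I = $68,168.39 × 0.1446 × 11.6
I = $114,342.93

I = P × r × t = $114,342.93


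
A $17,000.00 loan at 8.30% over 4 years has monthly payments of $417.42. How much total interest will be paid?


Total paid over the life of the loan = PMT × n.
Total paid = $417.42 × 48 = $20,036.16
Total interest = total paid − principal = $20,036.16 − $17,000.00 = $3,036.16

Total interest = (PMT × n) - PV = $3,036.16


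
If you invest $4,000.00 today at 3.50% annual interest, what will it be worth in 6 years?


Future value formula: FV = PV × (1 + r)^t
FV = $4,000.00 × (1 + 0.035)^6
FV = $4,000.00 × 1.229255
FV = $4,917.02

FV = PV × (1 + r)^t = $4,917.02


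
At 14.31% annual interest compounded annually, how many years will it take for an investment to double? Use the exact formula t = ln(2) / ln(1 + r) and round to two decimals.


Doubling condition: (1 + r)^t = 2
Take ln of both sides: t × ln(1 + r) = ln(2)
t = ln(2) / ln(1 + r)
t = 0.693147 / 0.133744
t = 5.18

t = ln(2) / ln(1 + r) = 5.18 years


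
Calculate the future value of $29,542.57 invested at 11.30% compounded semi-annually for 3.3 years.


Compound interest formula: A = P(1 + r/n)^(nt)
A = $29,542.57 × (1 + 0.113/2)^(2 × 3.3)
Growth factor: (1 + 0.113/2)^6.6 = 1.437271
A = $29,542.57 × 1.437271
A = $42,460.68

A = P(1 + r/n)^(nt) = $42,460.68


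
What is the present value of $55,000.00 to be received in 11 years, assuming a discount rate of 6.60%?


Present value formula: PV = FV / (1 + r)^t
PV = $55,000.00 / (1 + 0.066)^11
PV = $55,000.00 / 2.019897
PV = $27,229.11

PV = FV / (1 + r)^t = $27,229.11


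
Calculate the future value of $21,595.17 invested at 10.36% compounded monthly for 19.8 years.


Compound interest formula: A = P(1 + r/n)^(nt)
A = $21,595.17 × (1 + 0.1036/12)^(12 × 19.8)
Growth factor: (1 + 0.1036/12)^237.6 = 7.7096743
A = $21,595.17 × 7.7096743
A = $166,491.73

A = P(1 + r/n)^(nt) = $166,491.73


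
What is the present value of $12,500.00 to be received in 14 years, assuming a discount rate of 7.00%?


Present value formula: PV = FV / (1 + r)^t
PV = $12,500.00 / (1 + 0.07)^14
PV = $12,500.00 / 2.578534
PV = $4,847.72

PV = FV / (1 + r)^t = $4,847.72


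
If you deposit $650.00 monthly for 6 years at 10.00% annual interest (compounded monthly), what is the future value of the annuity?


Future value of an ordinary annuity: FV = PMT × ((1 + r)^n − 1) / r
Monthly rate r = 0.1/12 ≈ 0.00833333, n = 72
FV = $650.00 × ((1 + 0.1/12)^72 − 1) / (0.1/12)
FV = $650.00 × 98.111314
FV = $63,772.35

FV = PMT × ((1+r)^n - 1)/r = $63,772.35


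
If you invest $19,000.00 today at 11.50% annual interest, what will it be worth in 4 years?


Future value formula: FV = PV × (1 + r)^t
FV = $19,000.00 × (1 + 0.115)^4
FV = $19,000.00 × 1.5456084
FV = $29,366.56

FV = PV × (1 + r)^t = $29,366.56


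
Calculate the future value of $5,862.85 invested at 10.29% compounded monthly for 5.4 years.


Compound interest formula: A = P(1 + r/n)^(nt)
A = $5,862.85 × (1 + 0.1029/12)^(12 × 5.4)
Growth factor: (1 + 0.1029/12)^64.8 = 1.738967
A = $5,862.85 × 1.738967
A = $10,195.30

A = P(1 + r/n)^(nt) = $10,195.30


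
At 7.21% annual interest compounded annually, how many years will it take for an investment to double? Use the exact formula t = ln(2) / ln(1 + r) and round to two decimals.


Doubling condition: (1 + r)^t = 2
Take ln of both sides: t × ln(1 + r) = ln(2)
t = ln(2) / ln(1 + r)
t = 0.693147 / 0.069619
t = 9.96

t = ln(2) / ln(1 + r) = 9.96 years


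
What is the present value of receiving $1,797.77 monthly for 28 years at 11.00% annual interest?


Present value of an ordinary annuity: PV = PMT × (1 − (1 + r)^(−n)) / r
Monthly rate r = 0.11/12 ≈ 0.00916667, n = 336
PV = $1,797.77 × (1 − (1 + 0.11/12)^(−336)) / (0.11/12)
PV = $1,797.77 × 104.006328
PV = $186,979.46

PV = PMT × (1-(1+r)^(-n))/r = $186,979.46


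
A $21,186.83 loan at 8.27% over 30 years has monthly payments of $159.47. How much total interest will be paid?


Total paid over the life of the loan = PMT × n.
Total paid = $159.47 × 360 = $57,409.20
Total interest = total paid − principal = $57,409.20 − $21,186.83 = $36,222.37

Total interest = (PMT × n) - PV = $36,222.37


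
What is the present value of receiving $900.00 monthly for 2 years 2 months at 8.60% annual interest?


Present value of an ordinary annuity: PV = PMT × (1 − (1 + r)^(−n)) / r
Monthly rate r = 0.086/12 ≈ 0.00716667, n = 26
PV = $900.00 × (1 − (1 + 0.086/12)^(−26)) / (0.086/12)
PV = $900.00 × 23.644379
PV = $21,279.94

PV = PMT × (1-(1+r)^(-n))/r = $21,279.94


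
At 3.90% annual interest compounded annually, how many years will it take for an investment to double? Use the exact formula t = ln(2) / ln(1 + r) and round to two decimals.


Doubling condition: (1 + r)^t = 2
Take ln of both sides: t × ln(1 + r) = ln(2)
t = ln(2) / ln(1 + r)
t = 0.693147 / 0.038259
t = 18.12

t = ln(2) / ln(1 + r) = 18.12 years


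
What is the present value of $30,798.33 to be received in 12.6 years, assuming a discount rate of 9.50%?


Present value formula: PV = FV / (1 + r)^t
PV = $30,798.33 / (1 + 0.095)^12.6
PV = $30,798.33 / 3.137747
PV = $9,815.43

PV = FV / (1 + r)^t = $9,815.43


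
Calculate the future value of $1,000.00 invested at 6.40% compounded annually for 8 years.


Compound interest formula: A = P(1 + r/n)^(nt)
A = $1,000.00 × (1 + 0.064/1)^(1 × 8)
Growth factor: (1 + 0.064/1)^8 = 1.6426046
A = $1,000.00 × 1.6426046
A = $1,642.60

A = P(1 + r/n)^(nt) = $1,642.60


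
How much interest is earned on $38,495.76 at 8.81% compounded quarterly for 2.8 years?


Compound interest earned = final amount − principal.
A = P(1 + r/n)^(nt) = $38,495.76 × (1 + 0.0881/4)^(4 × 2.8) = $49,133.98
Interest = A − P = $49,133.98 − $38,495.76 = $10,638.22

Interest = A - P = $10,638.22


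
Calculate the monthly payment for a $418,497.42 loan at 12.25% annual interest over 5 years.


Loan payment formula: PMT = PV × r / (1 − (1 + r)^(−n))
Monthly rate r = 0.1225/12 ≈ 0.01020833, n = 60 months
Denominator: 1 − (1 + 0.1225/12)^(−60) = 0.456320
PMT = $418,497.42 × (0.1225/12) / 0.456320
PMT = $9,362.20 per month

PMT = PV × r / (1-(1+r)^(-n)) = $9,362.20/month


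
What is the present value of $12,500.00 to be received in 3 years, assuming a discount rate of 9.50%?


Present value formula: PV = FV / (1 + r)^t
PV = $12,500.00 / (1 + 0.095)^3
PV = $12,500.00 / 1.3129324
PV = $9,520.67

PV = FV / (1 + r)^t = $9,520.67


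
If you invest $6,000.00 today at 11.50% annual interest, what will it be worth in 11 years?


Future value formula: FV = PV × (1 + r)^t
FV = $6,000.00 × (1 + 0.115)^11
FV = $6,000.00 × 3.3114907
FV = $19,868.94

FV = PV × (1 + r)^t = $19,868.94


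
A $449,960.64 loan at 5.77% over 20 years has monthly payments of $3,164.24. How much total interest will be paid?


Total paid over the life of the loan = PMT × n.
Total paid = $3,164.24 × 240 = $759,417.60
Total interest = total paid − principal = $759,417.60 − $449,960.64 = $309,456.96

Total interest = (PMT × n) - PV = $309,456.96


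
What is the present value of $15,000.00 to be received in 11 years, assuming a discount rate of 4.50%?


Present value formula: PV = FV / (1 + r)^t
PV = $15,000.00 / (1 + 0.045)^11
PV = $15,000.00 / 1.622853
PV = $9,242.98

PV = FV / (1 + r)^t = $9,242.98


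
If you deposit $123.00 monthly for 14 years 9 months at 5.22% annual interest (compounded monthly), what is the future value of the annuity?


Future value of an ordinary annuity: FV = PMT × ((1 + r)^n − 1) / r
Monthly rate r = 0.0522/12 = 0.00435, n = 177
FV = $123.00 × ((1 + 0.0522/12)^177 − 1) / (0.0522/12)
FV = $123.00 × 265.759788
FV = $32,688.45

FV = PMT × ((1+r)^n - 1)/r = $32,688.45


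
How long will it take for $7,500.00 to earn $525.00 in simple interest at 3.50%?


Rearrange the simple interest formula for t:
I = P × r × t  ⇒  t = I / (P × r)
t = $525.00 / ($7,500.00 × 0.035)
t = 2

t = I/(P×r) = 2 years


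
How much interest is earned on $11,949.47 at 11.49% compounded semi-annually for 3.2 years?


Compound interest earned = final amount − principal.
A = P(1 + r/n)^(nt) = $11,949.47 × (1 + 0.1149/2)^(2 × 3.2) = $17,084.87
Interest = A − P = $17,084.87 − $11,949.47 = $5,135.40

Interest = A - P = $5,135.40


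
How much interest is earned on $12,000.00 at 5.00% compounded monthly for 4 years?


Compound interest earned = final amount − principal.
A = P(1 + r/n)^(nt) = $12,000.00 × (1 + 0.05/12)^(12 × 4) = $14,650.74
Interest = A − P = $14,650.74 − $12,000.00 = $2,650.74

Interest = A - P = $2,650.74


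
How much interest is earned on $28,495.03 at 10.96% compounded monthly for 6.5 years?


Compound interest earned = final amount − principal.
A = P(1 + r/n)^(nt) = $28,495.03 × (1 + 0.1096/12)^(12 × 6.5) = $57,910.35
Interest = A − P = $57,910.35 − $28,495.03 = $29,415.32

Interest = A - P = $29,415.32


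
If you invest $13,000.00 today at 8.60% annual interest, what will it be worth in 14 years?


Future value formula: FV = PV × (1 + r)^t
FV = $13,000.00 × (1 + 0.086)^14
FV = $13,000.00 × 3.174078
FV = $41,263.01

FV = PV × (1 + r)^t = $41,263.01


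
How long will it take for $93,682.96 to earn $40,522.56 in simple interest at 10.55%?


Rearrange the simple interest formula for t:
I = P × r × t  ⇒  t = I / (P × r)
t = $40,522.56 / ($93,682.96 × 0.1055)
t = 4.1

t = I/(P×r) = 4.1 years


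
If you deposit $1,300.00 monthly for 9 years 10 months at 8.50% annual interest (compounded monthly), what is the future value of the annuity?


Future value of an ordinary annuity: FV = PMT × ((1 + r)^n − 1) / r
Monthly rate r = 0.085/12 ≈ 0.00708333, n = 118
FV = $1,300.00 × ((1 + 0.085/12)^118 − 1) / (0.085/12)
FV = $1,300.00 × 183.5222269
FV = $238,578.89

FV = PMT × ((1+r)^n - 1)/r = $238,578.89


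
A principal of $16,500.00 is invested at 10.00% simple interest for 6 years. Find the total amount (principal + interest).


Total amount formula: A = P(1 + rt) = P + P·r·t
Interest: I = P × r × t = $16,500.00 × 0.1 × 6 = $9,900.00
A = P + I = $16,500.00 + $9,900.00 = $26,400.00

A = P + I = P(1 + rt) = $26,400.00


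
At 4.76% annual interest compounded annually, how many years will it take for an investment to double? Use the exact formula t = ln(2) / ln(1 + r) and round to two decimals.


Doubling condition: (1 + r)^t = 2
Take ln of both sides: t × ln(1 + r) = ln(2)
t = ln(2) / ln(1 + r)
t = 0.693147 / 0.046502
t = 14.91

t = ln(2) / ln(1 + r) = 14.91 years


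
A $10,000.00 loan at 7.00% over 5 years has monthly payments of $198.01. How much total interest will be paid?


Total paid over the life of the loan = PMT × n.
Total paid = $198.01 × 60 = $11,880.60
Total interest = total paid − principal = $11,880.60 − $10,000.00 = $1,880.60

Total interest = (PMT × n) - PV = $1,880.60


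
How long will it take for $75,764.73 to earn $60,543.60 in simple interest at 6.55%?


Rearrange the simple interest formula for t:
I = P × r × t  ⇒  t = I / (P × r)
t = $60,543.60 / ($75,764.73 × 0.0655)
t = 12.2

t = I/(P×r) = 12.2 years


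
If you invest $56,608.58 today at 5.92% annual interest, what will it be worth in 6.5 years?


Future value formula: FV = PV × (1 + r)^t
FV = $56,608.58 × (1 + 0.0592)^6.5
FV = $56,608.58 × 1.4533052
FV = $82,269.54

FV = PV × (1 + r)^t = $82,269.54


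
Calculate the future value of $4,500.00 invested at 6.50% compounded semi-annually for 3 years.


Compound interest formula: A = P(1 + r/n)^(nt)
A = $4,500.00 × (1 + 0.065/2)^(2 × 3)
Growth factor: (1 + 0.065/2)^6 = 1.211547
A = $4,500.00 × 1.211547
A = $5,451.96

A = P(1 + r/n)^(nt) = $5,451.96


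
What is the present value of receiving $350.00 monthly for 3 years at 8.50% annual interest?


Present value of an ordinary annuity: PV = PMT × (1 − (1 + r)^(−n)) / r
Monthly rate r = 0.085/12 ≈ 0.00708333, n = 36
PV = $350.00 × (1 − (1 + 0.085/12)^(−36)) / (0.085/12)
PV = $350.00 × 31.678112
PV = $11,087.34

PV = PMT × (1-(1+r)^(-n))/r = $11,087.34


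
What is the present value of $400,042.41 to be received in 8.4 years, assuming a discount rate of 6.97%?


Present value formula: PV = FV / (1 + r)^t
PV = $400,042.41 / (1 + 0.0697)^8.4
PV = $400,042.41 / 1.7611679
PV = $227,146.09

PV = FV / (1 + r)^t = $227,146.09


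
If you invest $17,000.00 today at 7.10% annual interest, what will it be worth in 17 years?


Future value formula: FV = PV × (1 + r)^t
FV = $17,000.00 × (1 + 0.071)^17
FV = $17,000.00 × 3.209379
FV = $54,559.44

FV = PV × (1 + r)^t = $54,559.44


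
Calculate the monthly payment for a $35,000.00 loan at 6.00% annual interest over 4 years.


Loan payment formula: PMT = PV × r / (1 − (1 + r)^(−n))
Monthly rate r = 0.06/12 = 0.005, n = 48 months
Denominator: 1 − (1 + 0.06/12)^(−48) = 0.2129016
PMT = $35,000.00 × (0.06/12) / 0.2129016
PMT = $821.98 per month

PMT = PV × r / (1-(1+r)^(-n)) = $821.98/month


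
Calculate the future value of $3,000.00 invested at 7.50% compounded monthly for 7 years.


Compound interest formula: A = P(1 + r/n)^(nt)
A = $3,000.00 × (1 + 0.075/12)^(12 × 7)
Growth factor: (1 + 0.075/12)^84 = 1.687699
A = $3,000.00 × 1.687699
A = $5,063.10

A = P(1 + r/n)^(nt) = $5,063.10


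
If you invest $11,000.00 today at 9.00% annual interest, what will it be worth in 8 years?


Future value formula: FV = PV × (1 + r)^t
FV = $11,000.00 × (1 + 0.09)^8
FV = $11,000.00 × 1.992563
FV = $21,918.19

FV = PV × (1 + r)^t = $21,918.19


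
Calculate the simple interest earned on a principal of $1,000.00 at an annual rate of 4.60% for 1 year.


Simple interest formula: I = P × r × t
I = $1,000.00 × 0.046 × 1
I = $46.00

I = P × r × t = $46.00


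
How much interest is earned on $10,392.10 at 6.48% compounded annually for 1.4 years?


Compound interest earned = final amount − principal.
A = P(1 + r/n)^(nt) = $10,392.10 × (1 + 0.0648/1)^(1 × 1.4) = $11,346.94
Interest = A − P = $11,346.94 − $10,392.10 = $954.84

Interest = A - P = $954.84


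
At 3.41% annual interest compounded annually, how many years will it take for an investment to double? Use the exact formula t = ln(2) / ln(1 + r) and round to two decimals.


Doubling condition: (1 + r)^t = 2
Take ln of both sides: t × ln(1 + r) = ln(2)
t = ln(2) / ln(1 + r)
t = 0.693147 / 0.033531
t = 20.67

t = ln(2) / ln(1 + r) = 20.67 years


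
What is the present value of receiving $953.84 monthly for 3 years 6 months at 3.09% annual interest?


Present value of an ordinary annuity: PV = PMT × (1 − (1 + r)^(−n)) / r
Monthly rate r = 0.0309/12 = 0.002575, n = 42
PV = $953.84 × (1 − (1 + 0.0309/12)^(−42)) / (0.0309/12)
PV = $953.84 × 39.760106
PV = $37,924.78

PV = PMT × (1-(1+r)^(-n))/r = $37,924.78


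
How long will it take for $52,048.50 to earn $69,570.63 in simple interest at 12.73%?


Rearrange the simple interest formula for t:
I = P × r × t  ⇒  t = I / (P × r)
t = $69,570.63 / ($52,048.50 × 0.1273)
t = 10.5

t = I/(P×r) = 10.5 years


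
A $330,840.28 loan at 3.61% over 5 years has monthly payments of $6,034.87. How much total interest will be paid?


Total paid over the life of the loan = PMT × n.
Total paid = $6,034.87 × 60 = $362,092.20
Total interest = total paid − principal = $362,092.20 − $330,840.28 = $31,251.92

Total interest = (PMT × n) - PV = $31,251.92


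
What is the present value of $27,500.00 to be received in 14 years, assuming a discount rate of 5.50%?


Present value formula: PV = FV / (1 + r)^t
PV = $27,500.00 / (1 + 0.055)^14
PV = $27,500.00 / 2.116091
PV = $12,995.66

PV = FV / (1 + r)^t = $12,995.66


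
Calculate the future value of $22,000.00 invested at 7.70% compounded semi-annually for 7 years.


Compound interest formula: A = P(1 + r/n)^(nt)
A = $22,000.00 × (1 + 0.077/2)^(2 × 7)
Growth factor: (1 + 0.077/2)^14 = 1.697036
A = $22,000.00 × 1.697036
A = $37,334.79

A = P(1 + r/n)^(nt) = $37,334.79


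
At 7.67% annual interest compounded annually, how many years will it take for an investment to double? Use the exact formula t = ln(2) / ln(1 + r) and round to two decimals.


Doubling condition: (1 + r)^t = 2
Take ln of both sides: t × ln(1 + r) = ln(2)
t = ln(2) / ln(1 + r)
t = 0.693147 / 0.073901
t = 9.38

t = ln(2) / ln(1 + r) = 9.38 years


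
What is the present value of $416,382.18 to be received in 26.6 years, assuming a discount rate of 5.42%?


Present value formula: PV = FV / (1 + r)^t
PV = $416,382.18 / (1 + 0.0542)^26.6
PV = $416,382.18 / 4.0714782
PV = $102,268.06

PV = FV / (1 + r)^t = $102,268.06


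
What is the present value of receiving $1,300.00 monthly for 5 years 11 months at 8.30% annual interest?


Present value of an ordinary annuity: PV = PMT × (1 − (1 + r)^(−n)) / r
Monthly rate r = 0.083/12 ≈ 0.00691667, n = 71
PV = $1,300.00 × (1 − (1 + 0.083/12)^(−71)) / (0.083/12)
PV = $1,300.00 × 55.952024
PV = $72,737.63

PV = PMT × (1-(1+r)^(-n))/r = $72,737.63


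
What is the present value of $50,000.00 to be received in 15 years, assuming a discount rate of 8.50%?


Present value formula: PV = FV / (1 + r)^t
PV = $50,000.00 / (1 + 0.085)^15
PV = $50,000.00 / 3.399743
PV = $14,706.99

PV = FV / (1 + r)^t = $14,706.99


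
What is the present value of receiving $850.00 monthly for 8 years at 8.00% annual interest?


Present value of an ordinary annuity: PV = PMT × (1 − (1 + r)^(−n)) / r
Monthly rate r = 0.08/12 ≈ 0.00666667, n = 96
PV = $850.00 × (1 − (1 + 0.08/12)^(−96)) / (0.08/12)
PV = $850.00 × 70.737970
PV = $60,127.27

PV = PMT × (1-(1+r)^(-n))/r = $60,127.27


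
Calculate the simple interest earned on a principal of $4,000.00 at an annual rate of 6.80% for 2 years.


Simple interest formula: I = P × r × t
I = $4,000.00 × 0.068 × 2
I = $544.00

I = P × r × t = $544.00


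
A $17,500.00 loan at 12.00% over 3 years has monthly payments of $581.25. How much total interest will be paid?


Total paid over the life of the loan = PMT × n.
Total paid = $581.25 × 36 = $20,925.00
Total interest = total paid − principal = $20,925.00 − $17,500.00 = $3,425.00

Total interest = (PMT × n) - PV = $3,425.00


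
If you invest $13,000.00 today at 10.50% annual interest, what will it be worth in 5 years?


Future value formula: FV = PV × (1 + r)^t
FV = $13,000.00 × (1 + 0.105)^5
FV = $13,000.00 × 1.647447
FV = $21,416.81

FV = PV × (1 + r)^t = $21,416.81


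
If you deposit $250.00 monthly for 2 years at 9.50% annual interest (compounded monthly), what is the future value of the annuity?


Future value of an ordinary annuity: FV = PMT × ((1 + r)^n − 1) / r
Monthly rate r = 0.095/12 ≈ 0.00791667, n = 24
FV = $250.00 × ((1 + 0.095/12)^24 − 1) / (0.095/12)
FV = $250.00 × 26.317295
FV = $6,579.32

FV = PMT × ((1+r)^n - 1)/r = $6,579.32


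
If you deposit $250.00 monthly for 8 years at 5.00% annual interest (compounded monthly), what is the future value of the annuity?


Future value of an ordinary annuity: FV = PMT × ((1 + r)^n − 1) / r
Monthly rate r = 0.05/12 ≈ 0.00416667, n = 96
FV = $250.00 × ((1 + 0.05/12)^96 − 1) / (0.05/12)
FV = $250.00 × 117.740512
FV = $29,435.13

FV = PMT × ((1+r)^n - 1)/r = $29,435.13


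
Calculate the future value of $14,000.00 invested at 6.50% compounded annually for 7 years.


Compound interest formula: A = P(1 + r/n)^(nt)
A = $14,000.00 × (1 + 0.065/1)^(1 × 7)
Growth factor: (1 + 0.065/1)^7 = 1.5539865
A = $14,000.00 × 1.5539865
A = $21,755.81

A = P(1 + r/n)^(nt) = $21,755.81


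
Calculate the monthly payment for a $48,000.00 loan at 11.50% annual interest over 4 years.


Loan payment formula: PMT = PV × r / (1 − (1 + r)^(−n))
Monthly rate r = 0.115/12 ≈ 0.00958333, n = 48 months
Denominator: 1 − (1 + 0.115/12)^(−48) = 0.367332
PMT = $48,000.00 × (0.115/12) / 0.367332
PMT = $1,252.27 per month

PMT = PV × r / (1-(1+r)^(-n)) = $1,252.27/month


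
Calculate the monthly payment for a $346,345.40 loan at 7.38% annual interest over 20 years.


Loan payment formula: PMT = PV × r / (1 − (1 + r)^(−n))
Monthly rate r = 0.0738/12 = 0.00615, n = 240 months
Denominator: 1 − (1 + 0.0738/12)^(−240) = 0.770415
PMT = $346,345.40 × (0.0738/12) / 0.770415
PMT = $2,764.78 per month

PMT = PV × r / (1-(1+r)^(-n)) = $2,764.78/month


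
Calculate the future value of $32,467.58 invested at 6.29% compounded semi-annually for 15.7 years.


Compound interest formula: A = P(1 + r/n)^(nt)
A = $32,467.58 × (1 + 0.0629/2)^(2 × 15.7)
Growth factor: (1 + 0.0629/2)^31.4 = 2.6440695
A = $32,467.58 × 2.6440695
A = $85,846.54

A = P(1 + r/n)^(nt) = $85,846.54


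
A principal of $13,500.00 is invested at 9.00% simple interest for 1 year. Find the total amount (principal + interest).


Total amount formula: A = P(1 + rt) = P + P·r·t
Interest: I = P × r × t = $13,500.00 × 0.09 × 1 = $1,215.00
A = P + I = $13,500.00 + $1,215.00 = $14,715.00

A = P + I = P(1 + rt) = $14,715.00


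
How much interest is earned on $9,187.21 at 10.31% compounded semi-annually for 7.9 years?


Compound interest earned = final amount − principal.
A = P(1 + r/n)^(nt) = $9,187.21 × (1 + 0.1031/2)^(2 × 7.9) = $20,328.09
Interest = A − P = $20,328.09 − $9,187.21 = $11,140.88

Interest = A - P = $11,140.88


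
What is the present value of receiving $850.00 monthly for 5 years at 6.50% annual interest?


Present value of an ordinary annuity: PV = PMT × (1 − (1 + r)^(−n)) / r
Monthly rate r = 0.065/12 ≈ 0.00541667, n = 60
PV = $850.00 × (1 − (1 + 0.065/12)^(−60)) / (0.065/12)
PV = $850.00 × 51.108680
PV = $43,442.38

PV = PMT × (1-(1+r)^(-n))/r = $43,442.38


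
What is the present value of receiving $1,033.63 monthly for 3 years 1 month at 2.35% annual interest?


Present value of an ordinary annuity: PV = PMT × (1 − (1 + r)^(−n)) / r
Monthly rate r = 0.0235/12 ≈ 0.00195833, n = 37
PV = $1,033.63 × (1 − (1 + 0.0235/12)^(−37)) / (0.0235/12)
PV = $1,033.63 × 35.657665
PV = $36,856.83

PV = PMT × (1-(1+r)^(-n))/r = $36,856.83


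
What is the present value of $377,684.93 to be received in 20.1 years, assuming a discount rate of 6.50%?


Present value formula: PV = FV / (1 + r)^t
PV = $377,684.93 / (1 + 0.065)^20.1
PV = $377,684.93 / 3.5459052
PV = $106,512.98

PV = FV / (1 + r)^t = $106,512.98


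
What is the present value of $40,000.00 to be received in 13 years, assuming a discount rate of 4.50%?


Present value formula: PV = FV / (1 + r)^t
PV = $40,000.00 / (1 + 0.045)^13
PV = $40,000.00 / 1.772196
PV = $22,570.87

PV = FV / (1 + r)^t = $22,570.87


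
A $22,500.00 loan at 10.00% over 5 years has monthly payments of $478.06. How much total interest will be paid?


Total paid over the life of the loan = PMT × n.
Total paid = $478.06 × 60 = $28,683.60
Total interest = total paid − principal = $28,683.60 − $22,500.00 = $6,183.60

Total interest = (PMT × n) - PV = $6,183.60


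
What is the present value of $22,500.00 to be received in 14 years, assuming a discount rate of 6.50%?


Present value formula: PV = FV / (1 + r)^t
PV = $22,500.00 / (1 + 0.065)^14
PV = $22,500.00 / 2.414874
PV = $9,317.26

PV = FV / (1 + r)^t = $9,317.26


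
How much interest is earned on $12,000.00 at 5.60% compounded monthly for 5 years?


Compound interest earned = final amount − principal.
A = P(1 + r/n)^(nt) = $12,000.00 × (1 + 0.056/12)^(12 × 5) = $15,867.22
Interest = A − P = $15,867.22 − $12,000.00 = $3,867.22

Interest = A - P = $3,867.22


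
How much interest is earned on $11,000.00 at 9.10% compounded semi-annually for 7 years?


Compound interest earned = final amount − principal.
A = P(1 + r/n)^(nt) = $11,000.00 × (1 + 0.091/2)^(2 × 7) = $20,508.28
Interest = A − P = $20,508.28 − $11,000.00 = $9,508.28

Interest = A - P = $9,508.28


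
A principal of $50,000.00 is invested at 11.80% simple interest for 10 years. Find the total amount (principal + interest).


Total amount formula: A = P(1 + rt) = P + P·r·t
Interest: I = P × r × t = $50,000.00 × 0.118 × 10 = $59,000.00
A = P + I = $50,000.00 + $59,000.00 = $109,000.00

A = P + I = P(1 + rt) = $109,000.00


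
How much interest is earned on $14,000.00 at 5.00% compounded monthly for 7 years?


Compound interest earned = final amount − principal.
A = P(1 + r/n)^(nt) = $14,000.00 × (1 + 0.05/12)^(12 × 7) = $19,852.50
Interest = A − P = $19,852.50 − $14,000.00 = $5,852.50

Interest = A - P = $5,852.50


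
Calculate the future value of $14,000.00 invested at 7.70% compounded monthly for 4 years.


Compound interest formula: A = P(1 + r/n)^(nt)
A = $14,000.00 × (1 + 0.077/12)^(12 × 4)
Growth factor: (1 + 0.077/12)^48 = 1.359363
A = $14,000.00 × 1.359363
A = $19,031.08

A = P(1 + r/n)^(nt) = $19,031.08


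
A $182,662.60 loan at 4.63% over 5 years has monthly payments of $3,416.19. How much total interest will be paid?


Total paid over the life of the loan = PMT × n.
Total paid = $3,416.19 × 60 = $204,971.40
Total interest = total paid − principal = $204,971.40 − $182,662.60 = $22,308.80

Total interest = (PMT × n) - PV = $22,308.80


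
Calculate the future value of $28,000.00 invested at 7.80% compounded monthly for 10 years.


Compound interest formula: A = P(1 + r/n)^(nt)
A = $28,000.00 × (1 + 0.078/12)^(12 × 10)
Growth factor: (1 + 0.078/12)^120 = 2.175973
A = $28,000.00 × 2.175973
A = $60,927.24

A = P(1 + r/n)^(nt) = $60,927.24


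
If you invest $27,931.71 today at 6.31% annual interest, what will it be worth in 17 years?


Future value formula: FV = PV × (1 + r)^t
FV = $27,931.71 × (1 + 0.0631)^17
FV = $27,931.71 × 2.8298278
FV = $79,041.93

FV = PV × (1 + r)^t = $79,041.93


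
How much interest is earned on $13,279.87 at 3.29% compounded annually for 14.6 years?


Compound interest earned = final amount − principal.
A = P(1 + r/n)^(nt) = $13,279.87 × (1 + 0.0329/1)^(1 × 14.6) = $21,303.19
Interest = A − P = $21,303.19 − $13,279.87 = $8,023.32

Interest = A - P = $8,023.32


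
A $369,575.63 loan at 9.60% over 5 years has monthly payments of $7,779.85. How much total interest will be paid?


Total paid over the life of the loan = PMT × n.
Total paid = $7,779.85 × 60 = $466,791.00
Total interest = total paid − principal = $466,791.00 − $369,575.63 = $97,215.37

Total interest = (PMT × n) - PV = $97,215.37


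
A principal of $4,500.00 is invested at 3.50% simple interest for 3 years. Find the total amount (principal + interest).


Total amount formula: A = P(1 + rt) = P + P·r·t
Interest: I = P × r × t = $4,500.00 × 0.035 × 3 = $472.50
A = P + I = $4,500.00 + $472.50 = $4,972.50

A = P + I = P(1 + rt) = $4,972.50


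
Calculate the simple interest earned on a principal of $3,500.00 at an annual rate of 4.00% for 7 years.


Simple interest formula: I = P × r × t
I = $3,500.00 × 0.04 × 7
I = $980.00

I = P × r × t = $980.00


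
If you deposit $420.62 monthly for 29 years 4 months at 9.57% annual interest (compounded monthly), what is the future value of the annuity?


Future value of an ordinary annuity: FV = PMT × ((1 + r)^n − 1) / r
Monthly rate r = 0.0957/12 = 0.007975, n = 352
FV = $420.62 × ((1 + 0.0957/12)^352 − 1) / (0.0957/12)
FV = $420.62 × 1928.535624
FV = $811,180.65

FV = PMT × ((1+r)^n - 1)/r = $811,180.65


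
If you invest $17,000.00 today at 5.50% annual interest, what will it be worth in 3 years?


Future value formula: FV = PV × (1 + r)^t
FV = $17,000.00 × (1 + 0.055)^3
FV = $17,000.00 × 1.174241
FV = $19,962.10

FV = PV × (1 + r)^t = $19,962.10


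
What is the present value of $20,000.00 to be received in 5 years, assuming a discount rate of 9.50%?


Present value formula: PV = FV / (1 + r)^t
PV = $20,000.00 / (1 + 0.095)^5
PV = $20,000.00 / 1.574239
PV = $12,704.55

PV = FV / (1 + r)^t = $12,704.55


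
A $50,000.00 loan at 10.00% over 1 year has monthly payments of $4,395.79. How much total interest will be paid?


Total paid over the life of the loan = PMT × n.
Total paid = $4,395.79 × 12 = $52,749.48
Total interest = total paid − principal = $52,749.48 − $50,000.00 = $2,749.48

Total interest = (PMT × n) - PV = $2,749.48


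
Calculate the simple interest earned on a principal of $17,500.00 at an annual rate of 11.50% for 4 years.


Simple interest formula: I = P × r × t
I = $17,500.00 × 0.115 × 4
I = $8,050.00

I = P × r × t = $8,050.00


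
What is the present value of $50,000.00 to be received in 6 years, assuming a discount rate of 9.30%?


Present value formula: PV = FV / (1 + r)^t
PV = $50,000.00 / (1 + 0.093)^6
PV = $50,000.00 / 1.704987
PV = $29,325.74

PV = FV / (1 + r)^t = $29,325.74


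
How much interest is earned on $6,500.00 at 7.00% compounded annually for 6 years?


Compound interest earned = final amount − principal.
A = P(1 + r/n)^(nt) = $6,500.00 × (1 + 0.07/1)^(1 × 6) = $9,754.75
Interest = A − P = $9,754.75 − $6,500.00 = $3,254.75

Interest = A - P = $3,254.75


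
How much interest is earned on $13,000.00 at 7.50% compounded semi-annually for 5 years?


Compound interest earned = final amount − principal.
A = P(1 + r/n)^(nt) = $13,000.00 × (1 + 0.075/2)^(2 × 5) = $18,785.57
Interest = A − P = $18,785.57 − $13,000.00 = $5,785.57

Interest = A - P = $5,785.57


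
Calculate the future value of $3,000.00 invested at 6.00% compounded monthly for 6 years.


Compound interest formula: A = P(1 + r/n)^(nt)
A = $3,000.00 × (1 + 0.06/12)^(12 × 6)
Growth factor: (1 + 0.06/12)^72 = 1.432044
A = $3,000.00 × 1.432044
A = $4,296.13

A = P(1 + r/n)^(nt) = $4,296.13


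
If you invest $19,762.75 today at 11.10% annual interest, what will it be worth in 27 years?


Future value formula: FV = PV × (1 + r)^t
FV = $19,762.75 × (1 + 0.111)^27
FV = $19,762.75 × 17.1506108
FV = $338,943.23

FV = PV × (1 + r)^t = $338,943.23


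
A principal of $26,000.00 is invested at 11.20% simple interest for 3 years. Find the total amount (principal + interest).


Total amount formula: A = P(1 + rt) = P + P·r·t
Interest: I = P × r × t = $26,000.00 × 0.112 × 3 = $8,736.00
A = P + I = $26,000.00 + $8,736.00 = $34,736.00

A = P + I = P(1 + rt) = $34,736.00


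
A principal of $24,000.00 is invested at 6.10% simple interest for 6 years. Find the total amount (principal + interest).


Total amount formula: A = P(1 + rt) = P + P·r·t
Interest: I = P × r × t = $24,000.00 × 0.061 × 6 = $8,784.00
A = P + I = $24,000.00 + $8,784.00 = $32,784.00

A = P + I = P(1 + rt) = $32,784.00


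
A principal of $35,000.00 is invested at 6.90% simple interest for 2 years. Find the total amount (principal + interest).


Total amount formula: A = P(1 + rt) = P + P·r·t
Interest: I = P × r × t = $35,000.00 × 0.069 × 2 = $4,830.00
A = P + I = $35,000.00 + $4,830.00 = $39,830.00

A = P + I = P(1 + rt) = $39,830.00


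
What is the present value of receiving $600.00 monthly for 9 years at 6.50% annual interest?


Present value of an ordinary annuity: PV = PMT × (1 − (1 + r)^(−n)) / r
Monthly rate r = 0.065/12 ≈ 0.00541667, n = 108
PV = $600.00 × (1 − (1 + 0.065/12)^(−108)) / (0.065/12)
PV = $600.00 × 81.602576
PV = $48,961.55

PV = PMT × (1-(1+r)^(-n))/r = $48,961.55


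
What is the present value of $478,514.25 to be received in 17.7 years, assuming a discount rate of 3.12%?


Present value formula: PV = FV / (1 + r)^t
PV = $478,514.25 / (1 + 0.0312)^17.7
PV = $478,514.25 / 1.72254036
PV = $277,795.67

PV = FV / (1 + r)^t = $277,795.67


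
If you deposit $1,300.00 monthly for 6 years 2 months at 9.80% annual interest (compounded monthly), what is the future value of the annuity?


Future value of an ordinary annuity: FV = PMT × ((1 + r)^n − 1) / r
Monthly rate r = 0.098/12 ≈ 0.00816667, n = 74
FV = $1,300.00 × ((1 + 0.098/12)^74 − 1) / (0.098/12)
FV = $1,300.00 × 101.087237
FV = $131,413.41

FV = PMT × ((1+r)^n - 1)/r = $131,413.41


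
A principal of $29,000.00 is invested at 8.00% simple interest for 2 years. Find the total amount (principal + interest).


Total amount formula: A = P(1 + rt) = P + P·r·t
Interest: I = P × r × t = $29,000.00 × 0.08 × 2 = $4,640.00
A = P + I = $29,000.00 + $4,640.00 = $33,640.00

A = P + I = P(1 + rt) = $33,640.00


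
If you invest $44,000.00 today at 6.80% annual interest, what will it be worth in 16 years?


Future value formula: FV = PV × (1 + r)^t
FV = $44,000.00 × (1 + 0.068)^16
FV = $44,000.00 × 2.865101705
FV = $126,064.48

FV = PV × (1 + r)^t = $126,064.48


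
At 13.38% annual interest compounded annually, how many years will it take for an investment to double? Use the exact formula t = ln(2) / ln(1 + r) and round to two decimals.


Doubling condition: (1 + r)^t = 2
Take ln of both sides: t × ln(1 + r) = ln(2)
t = ln(2) / ln(1 + r)
t = 0.693147 / 0.125575
t = 5.52

t = ln(2) / ln(1 + r) = 5.52 years


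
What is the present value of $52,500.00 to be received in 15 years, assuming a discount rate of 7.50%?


Present value formula: PV = FV / (1 + r)^t
PV = $52,500.00 / (1 + 0.075)^15
PV = $52,500.00 / 2.958877
PV = $17,743.22

PV = FV / (1 + r)^t = $17,743.22


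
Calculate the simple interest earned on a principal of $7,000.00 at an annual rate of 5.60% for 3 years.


Simple interest formula: I = P × r × t
I = $7,000.00 × 0.056 × 3
I = $1,176.00

I = P × r × t = $1,176.00


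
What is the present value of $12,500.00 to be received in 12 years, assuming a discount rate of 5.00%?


Present value formula: PV = FV / (1 + r)^t
PV = $12,500.00 / (1 + 0.05)^12
PV = $12,500.00 / 1.795856
PV = $6,960.47

PV = FV / (1 + r)^t = $6,960.47


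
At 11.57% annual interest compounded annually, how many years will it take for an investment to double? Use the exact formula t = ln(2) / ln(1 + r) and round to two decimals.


Doubling condition: (1 + r)^t = 2
Take ln of both sides: t × ln(1 + r) = ln(2)
t = ln(2) / ln(1 + r)
t = 0.693147 / 0.109482
t = 6.33

t = ln(2) / ln(1 + r) = 6.33 years


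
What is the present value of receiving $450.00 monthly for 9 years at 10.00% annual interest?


Present value of an ordinary annuity: PV = PMT × (1 − (1 + r)^(−n)) / r
Monthly rate r = 0.1/12 ≈ 0.00833333, n = 108
PV = $450.00 × (1 − (1 + 0.1/12)^(−108)) / (0.1/12)
PV = $450.00 × 71.029355
PV = $31,963.21

PV = PMT × (1-(1+r)^(-n))/r = $31,963.21


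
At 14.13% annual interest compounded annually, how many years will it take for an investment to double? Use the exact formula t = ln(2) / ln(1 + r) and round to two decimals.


Doubling condition: (1 + r)^t = 2
Take ln of both sides: t × ln(1 + r) = ln(2)
t = ln(2) / ln(1 + r)
t = 0.693147 / 0.132168
t = 5.24

t = ln(2) / ln(1 + r) = 5.24 years


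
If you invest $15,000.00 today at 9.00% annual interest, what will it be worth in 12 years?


Future value formula: FV = PV × (1 + r)^t
FV = $15,000.00 × (1 + 0.09)^12
FV = $15,000.00 × 2.8126648
FV = $42,189.97

FV = PV × (1 + r)^t = $42,189.97


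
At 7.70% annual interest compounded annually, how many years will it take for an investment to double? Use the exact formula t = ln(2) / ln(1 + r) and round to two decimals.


Doubling condition: (1 + r)^t = 2
Take ln of both sides: t × ln(1 + r) = ln(2)
t = ln(2) / ln(1 + r)
t = 0.693147 / 0.074179
t = 9.34

t = ln(2) / ln(1 + r) = 9.34 years


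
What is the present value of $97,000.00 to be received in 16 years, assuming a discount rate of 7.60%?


Present value formula: PV = FV / (1 + r)^t
PV = $97,000.00 / (1 + 0.076)^16
PV = $97,000.00 / 3.228467
PV = $30,045.22

PV = FV / (1 + r)^t = $30,045.22


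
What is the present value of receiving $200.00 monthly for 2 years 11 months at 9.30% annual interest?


Present value of an ordinary annuity: PV = PMT × (1 − (1 + r)^(−n)) / r
Monthly rate r = 0.093/12 = 0.00775, n = 35
PV = $200.00 × (1 − (1 + 0.093/12)^(−35)) / (0.093/12)
PV = $200.00 × 30.551800
PV = $6,110.36

PV = PMT × (1-(1+r)^(-n))/r = $6,110.36
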